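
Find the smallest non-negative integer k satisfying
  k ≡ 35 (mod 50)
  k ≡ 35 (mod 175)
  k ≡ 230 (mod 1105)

gcd(50, 175) = 25 and 25 | (35 − 35), so the pair is consistent; merging gives k ≡ 35 (mod 350), where 350 = lcm(50, 175).
gcd(350, 1105) = 5 and 5 | (230 − 35), so the pair is consistent; merging gives k ≡ 45535 (mod 77350), where 77350 = lcm(350, 1105).
The solution is unique modulo lcm(50, 175, 1105) = 77350.

45535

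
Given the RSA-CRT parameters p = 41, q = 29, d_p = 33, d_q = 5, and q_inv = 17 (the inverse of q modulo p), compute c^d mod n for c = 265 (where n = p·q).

67

m₁ = c^(d_p) mod p: c ≡ 19 (mod 41), and 19^33 mod 41 = 26.
m₂ = c^(d_q) mod q: c ≡ 4 (mod 29), and 4^5 mod 29 = 9.
h = q_inv·(m₁ − m₂) mod p = 17·(26 − 9) mod 41 = 2.
m = m₂ + h·q = 9 + 2·29 = 67.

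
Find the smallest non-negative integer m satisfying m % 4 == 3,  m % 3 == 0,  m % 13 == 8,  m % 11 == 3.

The moduli are pairwise coprime; N = 4·3·13·11 = 1716.
N/4 = 429; 429 ≡ 1 (mod 4), inverse 1.
N/3 = 572; 572 ≡ 2 (mod 3); 2·2 ≡ 1, so inverse 2.
N/13 = 132; 132 ≡ 2 (mod 13); 2·7 ≡ 1, so inverse 7.
N/11 = 156; 156 ≡ 2 (mod 11); 2·6 ≡ 1, so inverse 6.
m ≡ 3·429·1 + 0·572·2 + 8·132·7 + 3·156·6 = 11487.
11487 mod 1716 = 1191.

1191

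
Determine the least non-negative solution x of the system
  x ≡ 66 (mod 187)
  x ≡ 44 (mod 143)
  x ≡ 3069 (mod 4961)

1005191

gcd(187, 143) = 11 and 11 | (44 − 66), so the pair is consistent; merging gives x ≡ 1188 (mod 2431), where 2431 = lcm(187, 143).
gcd(2431, 4961) = 11 and 11 | (3069 − 1188), so the pair is consistent; merging gives x ≡ 1005191 (mod 1096381), where 1096381 = lcm(2431, 4961).
The solution is unique modulo lcm(187, 143, 4961) = 1096381.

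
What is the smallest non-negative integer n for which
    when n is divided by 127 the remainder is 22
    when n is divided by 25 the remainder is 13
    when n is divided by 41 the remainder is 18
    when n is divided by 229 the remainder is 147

6893963

From n ≡ 22 (mod 127) write n = 22 + 127t. Substituting into n ≡ 13 (mod 25) gives 127t ≡ 16 (mod 25), and since 2⁻¹ ≡ 13 (mod 25), t ≡ 8. Hence n ≡ 22 + 127·8 = 1038 (mod 3175).
From n ≡ 1038 (mod 3175) write n = 1038 + 3175t. Substituting into n ≡ 18 (mod 41) gives 3175t ≡ 5 (mod 41), and since 18⁻¹ ≡ 16 (mod 41), t ≡ 39. Hence n ≡ 1038 + 3175·39 = 124863 (mod 130175).
From n ≡ 124863 (mod 130175) write n = 124863 + 130175t. Substituting into n ≡ 147 (mod 229) gives 130175t ≡ 89 (mod 229), and since 103⁻¹ ≡ 209 (mod 229), t ≡ 52. Hence n ≡ 124863 + 130175·52 = 6893963 (mod 29810075).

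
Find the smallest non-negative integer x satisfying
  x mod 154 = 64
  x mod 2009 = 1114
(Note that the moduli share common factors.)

9150

gcd(154, 2009) = 7 and 7 | (1114 − 64), so the pair is consistent; merging gives x ≡ 9150 (mod 44198), where 44198 = lcm(154, 2009).
The solution is unique modulo lcm(154, 2009) = 44198.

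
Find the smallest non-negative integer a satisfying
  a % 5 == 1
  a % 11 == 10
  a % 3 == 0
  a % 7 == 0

Combine the congruences pairwise.
From a ≡ 1 (mod 5) write a = 1 + 5t. Substituting into a ≡ 10 (mod 11) gives 5t ≡ 9 (mod 11), and since 5⁻¹ ≡ 9 (mod 11), t ≡ 4. Hence a ≡ 1 + 5·4 = 21 (mod 55).
From a ≡ 21 (mod 55) write a = 21 + 55t. Substituting into a ≡ 0 (mod 3) gives 55t ≡ 0 (mod 3), and since 1⁻¹ ≡ 1 (mod 3), t ≡ 0. Hence a ≡ 21 + 55·0 = 21 (mod 165).
From a ≡ 21 (mod 165) write a = 21 + 165t. Substituting into a ≡ 0 (mod 7) gives 165t ≡ 0 (mod 7), and since 4⁻¹ ≡ 2 (mod 7), t ≡ 0. Hence a ≡ 21 + 165·0 = 21 (mod 1155).

21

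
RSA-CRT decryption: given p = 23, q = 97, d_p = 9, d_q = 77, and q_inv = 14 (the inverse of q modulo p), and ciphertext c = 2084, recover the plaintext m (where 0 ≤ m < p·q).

m₁ = c^(d_p) mod p: c ≡ 14 (mod 23), and 14^9 mod 23 = 21.
m₂ = c^(d_q) mod q: c ≡ 47 (mod 97), and 47^77 mod 97 = 50.
h = q_inv·(m₁ − m₂) mod p = 14·(21 − 50) mod 23 = 8.
m = m₂ + h·q = 50 + 8·97 = 826.

826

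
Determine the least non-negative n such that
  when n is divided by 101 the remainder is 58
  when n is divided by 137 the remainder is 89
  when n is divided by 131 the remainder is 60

The moduli are pairwise coprime; M = 101·137·131 = 1812647.
M/101 = 17947; 17947 ≡ 70 (mod 101); 70·13 ≡ 1, so inverse 13.
M/137 = 13231; 13231 ≡ 79 (mod 137); 79·111 ≡ 1, so inverse 111.
M/131 = 13837; 13837 ≡ 82 (mod 131); 82·8 ≡ 1, so inverse 8.
n ≡ 58·17947·13 + 89·13231·111 + 60·13837·8 = 150882847.
150882847 mod 1812647 = 433146.

433146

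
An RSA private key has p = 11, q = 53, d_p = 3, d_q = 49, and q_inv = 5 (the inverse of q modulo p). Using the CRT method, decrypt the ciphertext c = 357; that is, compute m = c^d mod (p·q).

455

m₁ = c^(d_p) mod p: c ≡ 5 (mod 11), and 5^3 mod 11 = 4.
m₂ = c^(d_q) mod q: c ≡ 39 (mod 53), and 39^49 mod 53 = 31.
h = q_inv·(m₁ − m₂) mod p = 5·(4 − 31) mod 11 = 8.
m = m₂ + h·q = 31 + 8·53 = 455.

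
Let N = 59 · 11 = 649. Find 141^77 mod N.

378

Mod 59: 141 ≡ 23; by Fermat, exponent reduces to 77 mod 58 = 19; 23^19 ≡ 24 (mod 59).
Mod 11: 141 ≡ 9; by Fermat, exponent reduces to 77 mod 10 = 7; 9^7 ≡ 4 (mod 11).
Combine by CRT: x ≡ 24 (mod 59), x ≡ 4 (mod 11) ⇒ x ≡ 378 (mod 649).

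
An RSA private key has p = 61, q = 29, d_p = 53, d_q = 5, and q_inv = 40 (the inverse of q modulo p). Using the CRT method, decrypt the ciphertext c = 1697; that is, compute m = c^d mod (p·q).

416

m₁ = c^(d_p) mod p: c ≡ 50 (mod 61), and 50^53 mod 61 = 50.
m₂ = c^(d_q) mod q: c ≡ 15 (mod 29), and 15^5 mod 29 = 10.
h = q_inv·(m₁ − m₂) mod p = 40·(50 − 10) mod 61 = 14.
m = m₂ + h·q = 10 + 14·29 = 416.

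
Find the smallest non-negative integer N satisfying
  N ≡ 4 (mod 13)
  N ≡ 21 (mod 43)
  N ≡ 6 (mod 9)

Combine the congruences pairwise.
From N ≡ 4 (mod 13) write N = 4 + 13t. Substituting into N ≡ 21 (mod 43) gives 13t ≡ 17 (mod 43), and since 13⁻¹ ≡ 10 (mod 43), t ≡ 41. Hence N ≡ 4 + 13·41 = 537 (mod 559).
From N ≡ 537 (mod 559) write N = 537 + 559t. Substituting into N ≡ 6 (mod 9) gives 559t ≡ 0 (mod 9), and since 1⁻¹ ≡ 1 (mod 9), t ≡ 0. Hence N ≡ 537 + 559·0 = 537 (mod 5031).

537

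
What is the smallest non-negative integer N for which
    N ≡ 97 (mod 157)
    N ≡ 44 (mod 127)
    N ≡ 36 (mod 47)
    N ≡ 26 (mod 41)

27495036

The moduli are pairwise coprime; M = 157·127·47·41 = 38422453.
M/157 = 244729; 244729 ≡ 123 (mod 157); 123·60 ≡ 1, so inverse 60.
M/127 = 302539; 302539 ≡ 25 (mod 127); 25·61 ≡ 1, so inverse 61.
M/47 = 817499; 817499 ≡ 28 (mod 47); 28·42 ≡ 1, so inverse 42.
M/41 = 937133; 937133 ≡ 37 (mod 41); 37·10 ≡ 1, so inverse 10.
N ≡ 97·244729·60 + 44·302539·61 + 36·817499·42 + 26·937133·10 = 3716050524.
3716050524 mod 38422453 = 27495036.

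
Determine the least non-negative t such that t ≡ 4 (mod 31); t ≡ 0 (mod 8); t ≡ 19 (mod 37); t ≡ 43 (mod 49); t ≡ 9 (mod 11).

1078680

From t ≡ 4 (mod 31) write t = 4 + 31s. Substituting into t ≡ 0 (mod 8) gives 31s ≡ 4 (mod 8), and since 7⁻¹ ≡ 7 (mod 8), s ≡ 4. Hence t ≡ 4 + 31·4 = 128 (mod 248).
From t ≡ 128 (mod 248) write t = 128 + 248s. Substituting into t ≡ 19 (mod 37) gives 248s ≡ 2 (mod 37), and since 26⁻¹ ≡ 10 (mod 37), s ≡ 20. Hence t ≡ 128 + 248·20 = 5088 (mod 9176).
From t ≡ 5088 (mod 9176) write t = 5088 + 9176s. Substituting into t ≡ 43 (mod 49) gives 9176s ≡ 2 (mod 49), and since 13⁻¹ ≡ 34 (mod 49), s ≡ 19. Hence t ≡ 5088 + 9176·19 = 179432 (mod 449624).
From t ≡ 179432 (mod 449624) write t = 179432 + 449624s. Substituting into t ≡ 9 (mod 11) gives 449624s ≡ 9 (mod 11), and since 10⁻¹ ≡ 10 (mod 11), s ≡ 2. Hence t ≡ 179432 + 449624·2 = 1078680 (mod 4945864).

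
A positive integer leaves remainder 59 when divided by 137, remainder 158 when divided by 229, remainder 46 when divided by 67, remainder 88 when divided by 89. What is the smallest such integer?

The moduli are pairwise coprime; N = 137·229·67·89 = 187077199.
N/137 = 1365527; 1365527 ≡ 48 (mod 137); 48·20 ≡ 1, so inverse 20.
N/229 = 816931; 816931 ≡ 88 (mod 229); 88·216 ≡ 1, so inverse 216.
N/67 = 2792197; 2792197 ≡ 39 (mod 67); 39·55 ≡ 1, so inverse 55.
N/89 = 2101991; 2101991 ≡ 78 (mod 89); 78·8 ≡ 1, so inverse 8.
t ≡ 59·1365527·20 + 158·816931·216 + 46·2792197·55 + 88·2101991·8 = 38035603102.
38035603102 mod 187077199 = 58931705.

58931705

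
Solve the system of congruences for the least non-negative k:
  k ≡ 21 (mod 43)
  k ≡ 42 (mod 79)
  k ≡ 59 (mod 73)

The moduli are pairwise coprime; N = 43·79·73 = 247981.
N/43 = 5767; 5767 ≡ 5 (mod 43); 5·26 ≡ 1, so inverse 26.
N/79 = 3139; 3139 ≡ 58 (mod 79); 58·15 ≡ 1, so inverse 15.
N/73 = 3397; 3397 ≡ 39 (mod 73); 39·15 ≡ 1, so inverse 15.
k ≡ 21·5767·26 + 42·3139·15 + 59·3397·15 = 8132697.
8132697 mod 247981 = 197305.

197305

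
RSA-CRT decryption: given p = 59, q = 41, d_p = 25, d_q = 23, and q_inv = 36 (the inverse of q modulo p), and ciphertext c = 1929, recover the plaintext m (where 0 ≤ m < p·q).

1361

m₁ = c^(d_p) mod p: c ≡ 41 (mod 59), and 41^25 mod 59 = 4.
m₂ = c^(d_q) mod q: c ≡ 2 (mod 41), and 2^23 mod 41 = 8.
h = q_inv·(m₁ − m₂) mod p = 36·(4 − 8) mod 59 = 33.
m = m₂ + h·q = 8 + 33·41 = 1361.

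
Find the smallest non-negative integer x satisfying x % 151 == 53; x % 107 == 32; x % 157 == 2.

The moduli are pairwise coprime; N = 151·107·157 = 2536649.
N/151 = 16799; 16799 ≡ 38 (mod 151); 38·4 ≡ 1, so inverse 4.
N/107 = 23707; 23707 ≡ 60 (mod 107); 60·66 ≡ 1, so inverse 66.
N/157 = 16157; 16157 ≡ 143 (mod 157); 143·56 ≡ 1, so inverse 56.
x ≡ 53·16799·4 + 32·23707·66 + 2·16157·56 = 55440156.
55440156 mod 2536649 = 2170527.

2170527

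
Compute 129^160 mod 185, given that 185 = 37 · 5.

181

Mod 37: 129 ≡ 18; by Fermat, exponent reduces to 160 mod 36 = 16; 18^16 ≡ 33 (mod 37).
Mod 5: 129 ≡ 4; since 4 | 160, by Fermat 4^160 ≡ 1 (mod 5).
Combine by CRT: x ≡ 33 (mod 37), x ≡ 1 (mod 5) ⇒ x ≡ 181 (mod 185).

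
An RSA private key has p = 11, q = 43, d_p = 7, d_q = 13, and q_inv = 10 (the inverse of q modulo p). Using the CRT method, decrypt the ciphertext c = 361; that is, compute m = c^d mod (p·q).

m₁ = c^(d_p) mod p: c ≡ 9 (mod 11), and 9^7 mod 11 = 4.
m₂ = c^(d_q) mod q: c ≡ 17 (mod 43), and 17^13 mod 43 = 13.
h = q_inv·(m₁ − m₂) mod p = 10·(4 − 13) mod 11 = 9.
m = m₂ + h·q = 13 + 9·43 = 400.

400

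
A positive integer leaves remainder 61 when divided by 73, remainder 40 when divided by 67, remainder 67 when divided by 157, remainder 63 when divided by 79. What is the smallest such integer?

10307588

The moduli are pairwise coprime; N = 73·67·157·79 = 60663073.
N/73 = 831001; 831001 ≡ 42 (mod 73); 42·40 ≡ 1, so inverse 40.
N/67 = 905419; 905419 ≡ 48 (mod 67); 48·7 ≡ 1, so inverse 7.
N/157 = 386389; 386389 ≡ 12 (mod 157); 12·144 ≡ 1, so inverse 144.
N/79 = 767887; 767887 ≡ 7 (mod 79); 7·34 ≡ 1, so inverse 34.
x ≡ 61·831001·40 + 40·905419·7 + 67·386389·144 + 63·767887·34 = 7653854786.
7653854786 mod 60663073 = 10307588.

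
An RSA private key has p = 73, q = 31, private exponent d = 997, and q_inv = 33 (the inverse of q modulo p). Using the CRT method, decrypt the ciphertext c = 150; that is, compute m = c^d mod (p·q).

d_p = d mod (p−1) = 997 mod 72 = 61; d_q = d mod (q−1) = 7.
m₁ = c^(d_p) mod p: c ≡ 4 (mod 73), and 4^61 mod 73 = 32.
m₂ = c^(d_q) mod q: c ≡ 26 (mod 31), and 26^7 mod 31 = 26.
h = q_inv·(m₁ − m₂) mod p = 33·(32 − 26) mod 73 = 52.
m = m₂ + h·q = 26 + 52·31 = 1638.

1638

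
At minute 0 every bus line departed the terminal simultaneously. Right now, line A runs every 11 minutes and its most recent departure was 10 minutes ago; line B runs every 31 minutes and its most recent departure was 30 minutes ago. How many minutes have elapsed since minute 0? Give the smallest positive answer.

340

Combine the congruences pairwise.
From t ≡ 10 (mod 11) write t = 10 + 11s. Substituting into t ≡ 30 (mod 31) gives 11s ≡ 20 (mod 31), and since 11⁻¹ ≡ 17 (mod 31), s ≡ 30. Hence t ≡ 10 + 11·30 = 340 (mod 341).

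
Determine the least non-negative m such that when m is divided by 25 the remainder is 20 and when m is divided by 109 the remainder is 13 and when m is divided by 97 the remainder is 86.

The moduli are pairwise coprime; N = 25·109·97 = 264325.
N/25 = 10573; 10573 ≡ 23 (mod 25); 23·12 ≡ 1, so inverse 12.
N/109 = 2425; 2425 ≡ 27 (mod 109); 27·105 ≡ 1, so inverse 105.
N/97 = 2725; 2725 ≡ 9 (mod 97); 9·54 ≡ 1, so inverse 54.
m ≡ 20·10573·12 + 13·2425·105 + 86·2725·54 = 18502545.
18502545 mod 264325 = 264120.

264120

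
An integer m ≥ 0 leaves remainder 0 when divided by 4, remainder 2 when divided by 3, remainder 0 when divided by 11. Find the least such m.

From m ≡ 0 (mod 4) write m = 0 + 4t. Substituting into m ≡ 2 (mod 3) gives 4t ≡ 2 (mod 3), and since 1⁻¹ ≡ 1 (mod 3), t ≡ 2. Hence m ≡ 0 + 4·2 = 8 (mod 12).
From m ≡ 8 (mod 12) write m = 8 + 12t. Substituting into m ≡ 0 (mod 11) gives 12t ≡ 3 (mod 11), and since 1⁻¹ ≡ 1 (mod 11), t ≡ 3. Hence m ≡ 8 + 12·3 = 44 (mod 132).

44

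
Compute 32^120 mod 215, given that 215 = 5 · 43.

11

Mod 5: 32 ≡ 2; since 4 | 120, by Fermat 2^120 ≡ 1 (mod 5).
Mod 43: 32 ≡ 32; by Fermat, exponent reduces to 120 mod 42 = 36; 32^36 ≡ 11 (mod 43).
Combine by CRT: x ≡ 1 (mod 5), x ≡ 11 (mod 43) ⇒ x ≡ 11 (mod 215).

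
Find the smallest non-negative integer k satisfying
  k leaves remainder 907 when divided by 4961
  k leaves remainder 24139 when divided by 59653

799628

gcd(4961, 59653) = 121 and 121 | (24139 − 907), so the pair is consistent; merging gives k ≡ 799628 (mod 2445773), where 2445773 = lcm(4961, 59653).
The solution is unique modulo lcm(4961, 59653) = 2445773.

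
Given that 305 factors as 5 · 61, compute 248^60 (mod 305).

Mod 5: 248 ≡ 3; since 4 | 60, by Fermat 3^60 ≡ 1 (mod 5).
Mod 61: 248 ≡ 4; since 60 | 60, by Fermat 4^60 ≡ 1 (mod 61).
Combine by CRT: x ≡ 1 (mod 5), x ≡ 1 (mod 61) ⇒ x ≡ 1 (mod 305).

1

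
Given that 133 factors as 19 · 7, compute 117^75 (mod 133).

27

Mod 19: 117 ≡ 3; by Fermat, exponent reduces to 75 mod 18 = 3; 3^3 ≡ 8 (mod 19).
Mod 7: 117 ≡ 5; by Fermat, exponent reduces to 75 mod 6 = 3; 5^3 ≡ 6 (mod 7).
Combine by CRT: x ≡ 8 (mod 19), x ≡ 6 (mod 7) ⇒ x ≡ 27 (mod 133).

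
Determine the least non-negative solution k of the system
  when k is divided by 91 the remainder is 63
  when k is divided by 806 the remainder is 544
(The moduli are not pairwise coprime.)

gcd(91, 806) = 13 and 13 | (544 − 63), so the pair is consistent; merging gives k ≡ 2156 (mod 5642), where 5642 = lcm(91, 806).
The solution is unique modulo lcm(91, 806) = 5642.

2156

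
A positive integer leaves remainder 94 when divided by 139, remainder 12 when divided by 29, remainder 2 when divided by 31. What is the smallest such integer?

12743

From N ≡ 94 (mod 139) write N = 94 + 139t. Substituting into N ≡ 12 (mod 29) gives 139t ≡ 5 (mod 29), and since 23⁻¹ ≡ 24 (mod 29), t ≡ 4. Hence N ≡ 94 + 139·4 = 650 (mod 4031).
From N ≡ 650 (mod 4031) write N = 650 + 4031t. Substituting into N ≡ 2 (mod 31) gives 4031t ≡ 3 (mod 31), and since 1⁻¹ ≡ 1 (mod 31), t ≡ 3. Hence N ≡ 650 + 4031·3 = 12743 (mod 124961).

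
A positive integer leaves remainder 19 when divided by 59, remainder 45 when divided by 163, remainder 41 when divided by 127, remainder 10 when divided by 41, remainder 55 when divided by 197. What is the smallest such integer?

3459367138

The moduli are pairwise coprime; N = 59·163·127·41·197 = 9864916643.
N/59 = 167201977; 167201977 ≡ 48 (mod 59); 48·16 ≡ 1, so inverse 16.
N/163 = 60520961; 60520961 ≡ 39 (mod 163); 39·46 ≡ 1, so inverse 46.
N/127 = 77676509; 77676509 ≡ 7 (mod 127); 7·109 ≡ 1, so inverse 109.
N/41 = 240607723; 240607723 ≡ 2 (mod 41); 2·21 ≡ 1, so inverse 21.
N/197 = 50075719; 50075719 ≡ 92 (mod 197); 92·15 ≡ 1, so inverse 15.
a ≡ 19·167201977·16 + 45·60520961·46 + 41·77676509·109 + 10·240607723·21 + 55·50075719·15 = 615084199004.
615084199004 mod 9864916643 = 3459367138.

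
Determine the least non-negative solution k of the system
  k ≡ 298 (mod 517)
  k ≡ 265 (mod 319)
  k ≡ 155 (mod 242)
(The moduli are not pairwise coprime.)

gcd(517, 319) = 11 and 11 | (265 − 298), so the pair is consistent; merging gives k ≡ 12706 (mod 14993), where 14993 = lcm(517, 319).
gcd(14993, 242) = 11 and 11 | (155 − 12706), so the pair is consistent; merging gives k ≡ 297573 (mod 329846), where 329846 = lcm(14993, 242).
The solution is unique modulo lcm(517, 319, 242) = 329846.

297573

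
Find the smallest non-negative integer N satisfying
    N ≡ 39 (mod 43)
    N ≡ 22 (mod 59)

2146

From N ≡ 39 (mod 43) write N = 39 + 43t. Substituting into N ≡ 22 (mod 59) gives 43t ≡ 42 (mod 59), and since 43⁻¹ ≡ 11 (mod 59), t ≡ 49. Hence N ≡ 39 + 43·49 = 2146 (mod 2537).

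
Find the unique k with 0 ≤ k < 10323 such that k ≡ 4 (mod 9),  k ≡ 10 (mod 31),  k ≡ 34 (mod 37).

From k ≡ 4 (mod 9) write k = 4 + 9t. Substituting into k ≡ 10 (mod 31) gives 9t ≡ 6 (mod 31), and since 9⁻¹ ≡ 7 (mod 31), t ≡ 11. Hence k ≡ 4 + 9·11 = 103 (mod 279).
From k ≡ 103 (mod 279) write k = 103 + 279t. Substituting into k ≡ 34 (mod 37) gives 279t ≡ 5 (mod 37), and since 20⁻¹ ≡ 13 (mod 37), t ≡ 28. Hence k ≡ 103 + 279·28 = 7915 (mod 10323).

7915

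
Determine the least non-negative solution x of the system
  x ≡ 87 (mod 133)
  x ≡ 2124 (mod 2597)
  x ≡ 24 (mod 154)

661762

gcd(133, 2597) = 7 and 7 | (2124 − 87), so the pair is consistent; merging gives x ≡ 20303 (mod 49343), where 49343 = lcm(133, 2597).
gcd(49343, 154) = 7 and 7 | (24 − 20303), so the pair is consistent; merging gives x ≡ 661762 (mod 1085546), where 1085546 = lcm(49343, 154).
The solution is unique modulo lcm(133, 2597, 154) = 1085546.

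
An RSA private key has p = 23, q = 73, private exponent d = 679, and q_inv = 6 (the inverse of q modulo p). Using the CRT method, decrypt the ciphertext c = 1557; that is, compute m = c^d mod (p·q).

d_p = d mod (p−1) = 679 mod 22 = 19; d_q = d mod (q−1) = 31.
m₁ = c^(d_p) mod p: c ≡ 16 (mod 23), and 16^19 mod 23 = 12.
m₂ = c^(d_q) mod q: c ≡ 24 (mod 73), and 24^31 mod 73 = 49.
h = q_inv·(m₁ − m₂) mod p = 6·(12 − 49) mod 23 = 8.
m = m₂ + h·q = 49 + 8·73 = 633.

633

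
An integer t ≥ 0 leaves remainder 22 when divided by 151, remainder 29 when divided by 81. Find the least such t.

11045

From t ≡ 22 (mod 151) write t = 22 + 151s. Substituting into t ≡ 29 (mod 81) gives 151s ≡ 7 (mod 81), and since 70⁻¹ ≡ 22 (mod 81), s ≡ 73. Hence t ≡ 22 + 151·73 = 11045 (mod 12231).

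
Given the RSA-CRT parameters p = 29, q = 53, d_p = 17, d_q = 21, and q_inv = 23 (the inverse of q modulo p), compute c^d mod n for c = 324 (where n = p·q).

908

m₁ = c^(d_p) mod p: c ≡ 5 (mod 29), and 5^17 mod 29 = 9.
m₂ = c^(d_q) mod q: c ≡ 6 (mod 53), and 6^21 mod 53 = 7.
h = q_inv·(m₁ − m₂) mod p = 23·(9 − 7) mod 29 = 17.
m = m₂ + h·q = 7 + 17·53 = 908.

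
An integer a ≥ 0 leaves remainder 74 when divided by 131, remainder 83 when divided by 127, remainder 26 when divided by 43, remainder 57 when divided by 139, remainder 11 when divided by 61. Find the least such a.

The moduli are pairwise coprime; N = 131·127·43·139·61 = 6065800289.
N/131 = 46303819; 46303819 ≡ 35 (mod 131); 35·15 ≡ 1, so inverse 15.
N/127 = 47762207; 47762207 ≡ 47 (mod 127); 47·100 ≡ 1, so inverse 100.
N/43 = 141065123; 141065123 ≡ 11 (mod 43); 11·4 ≡ 1, so inverse 4.
N/139 = 43638851; 43638851 ≡ 79 (mod 139); 79·44 ≡ 1, so inverse 44.
N/61 = 99439349; 99439349 ≡ 16 (mod 61); 16·42 ≡ 1, so inverse 42.
a ≡ 74·46303819·15 + 83·47762207·100 + 26·141065123·4 + 57·43638851·44 + 11·99439349·42 = 617881547528.
617881547528 mod 6065800289 = 5235718339.

5235718339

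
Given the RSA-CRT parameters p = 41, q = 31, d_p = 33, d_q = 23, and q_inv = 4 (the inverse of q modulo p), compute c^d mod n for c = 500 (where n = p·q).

1087

m₁ = c^(d_p) mod p: c ≡ 8 (mod 41), and 8^33 mod 41 = 21.
m₂ = c^(d_q) mod q: c ≡ 4 (mod 31), and 4^23 mod 31 = 2.
h = q_inv·(m₁ − m₂) mod p = 4·(21 − 2) mod 41 = 35.
m = m₂ + h·q = 2 + 35·31 = 1087.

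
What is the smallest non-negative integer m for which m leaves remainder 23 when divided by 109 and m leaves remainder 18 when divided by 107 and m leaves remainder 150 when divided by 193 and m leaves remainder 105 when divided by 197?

The moduli are pairwise coprime; N = 109·107·193·197 = 443438923.
N/109 = 4068247; 4068247 ≡ 40 (mod 109); 40·30 ≡ 1, so inverse 30.
N/107 = 4144289; 4144289 ≡ 72 (mod 107); 72·55 ≡ 1, so inverse 55.
N/193 = 2297611; 2297611 ≡ 139 (mod 193); 139·25 ≡ 1, so inverse 25.
N/197 = 2250959; 2250959 ≡ 37 (mod 197); 37·16 ≡ 1, so inverse 16.
m ≡ 23·4068247·30 + 18·4144289·55 + 150·2297611·25 + 105·2250959·16 = 19307588910.
19307588910 mod 443438923 = 239715221.

239715221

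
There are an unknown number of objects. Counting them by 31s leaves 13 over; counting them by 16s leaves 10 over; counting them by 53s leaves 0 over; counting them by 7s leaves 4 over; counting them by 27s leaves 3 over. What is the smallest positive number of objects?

3890730

The moduli are pairwise coprime; M = 31·16·53·7·27 = 4968432.
M/31 = 160272; 160272 ≡ 2 (mod 31); 2·16 ≡ 1, so inverse 16.
M/16 = 310527; 310527 ≡ 15 (mod 16); 15·15 ≡ 1, so inverse 15.
M/53 = 93744; 93744 ≡ 40 (mod 53); 40·4 ≡ 1, so inverse 4.
M/7 = 709776; 709776 ≡ 4 (mod 7); 4·2 ≡ 1, so inverse 2.
M/27 = 184016; 184016 ≡ 11 (mod 27); 11·5 ≡ 1, so inverse 5.
N ≡ 13·160272·16 + 10·310527·15 + 0·93744·4 + 4·709776·2 + 3·184016·5 = 88354074.
88354074 mod 4968432 = 3890730.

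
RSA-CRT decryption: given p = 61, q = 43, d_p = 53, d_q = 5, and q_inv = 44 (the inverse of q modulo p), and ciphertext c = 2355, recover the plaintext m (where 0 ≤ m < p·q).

m₁ = c^(d_p) mod p: c ≡ 37 (mod 61), and 37^53 mod 61 = 38.
m₂ = c^(d_q) mod q: c ≡ 33 (mod 43), and 33^5 mod 43 = 18.
h = q_inv·(m₁ − m₂) mod p = 44·(38 − 18) mod 61 = 26.
m = m₂ + h·q = 18 + 26·43 = 1136.

1136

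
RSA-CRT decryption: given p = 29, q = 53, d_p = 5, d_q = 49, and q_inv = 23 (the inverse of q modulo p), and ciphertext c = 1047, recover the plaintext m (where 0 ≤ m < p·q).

m₁ = c^(d_p) mod p: c ≡ 3 (mod 29), and 3^5 mod 29 = 11.
m₂ = c^(d_q) mod q: c ≡ 40 (mod 53), and 40^49 mod 53 = 11.
h = q_inv·(m₁ − m₂) mod p = 23·(11 − 11) mod 29 = 0.
m = m₂ + h·q = 11 + 0·53 = 11.

11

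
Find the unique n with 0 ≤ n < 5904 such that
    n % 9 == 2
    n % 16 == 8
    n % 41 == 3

2504

From n ≡ 2 (mod 9) write n = 2 + 9t. Substituting into n ≡ 8 (mod 16) gives 9t ≡ 6 (mod 16), and since 9⁻¹ ≡ 9 (mod 16), t ≡ 6. Hence n ≡ 2 + 9·6 = 56 (mod 144).
From n ≡ 56 (mod 144) write n = 56 + 144t. Substituting into n ≡ 3 (mod 41) gives 144t ≡ 29 (mod 41), and since 21⁻¹ ≡ 2 (mod 41), t ≡ 17. Hence n ≡ 56 + 144·17 = 2504 (mod 5904).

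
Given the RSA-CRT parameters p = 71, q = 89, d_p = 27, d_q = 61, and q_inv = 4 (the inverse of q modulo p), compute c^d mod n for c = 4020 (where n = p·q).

5394

m₁ = c^(d_p) mod p: c ≡ 44 (mod 71), and 44^27 mod 71 = 69.
m₂ = c^(d_q) mod q: c ≡ 15 (mod 89), and 15^61 mod 89 = 54.
h = q_inv·(m₁ − m₂) mod p = 4·(69 − 54) mod 71 = 60.
m = m₂ + h·q = 54 + 60·89 = 5394.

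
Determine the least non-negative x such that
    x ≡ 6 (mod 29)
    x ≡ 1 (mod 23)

93

From x ≡ 6 (mod 29) write x = 6 + 29t. Substituting into x ≡ 1 (mod 23) gives 29t ≡ 18 (mod 23), and since 6⁻¹ ≡ 4 (mod 23), t ≡ 3. Hence x ≡ 6 + 29·3 = 93 (mod 667).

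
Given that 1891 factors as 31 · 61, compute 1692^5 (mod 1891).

Mod 31: 1692 ≡ 18; 18^5 ≡ 25 (mod 31).
Mod 61: 1692 ≡ 45; 45^5 ≡ 14 (mod 61).
Combine by CRT: x ≡ 25 (mod 31), x ≡ 14 (mod 61) ⇒ x ≡ 1234 (mod 1891).

1234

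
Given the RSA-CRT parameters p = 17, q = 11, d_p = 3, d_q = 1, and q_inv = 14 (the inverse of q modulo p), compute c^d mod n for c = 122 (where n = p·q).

m₁ = c^(d_p) mod p: c ≡ 3 (mod 17), and 3^3 mod 17 = 10.
m₂ = c^(d_q) mod q: c ≡ 1 (mod 11), and 1^1 mod 11 = 1.
h = q_inv·(m₁ − m₂) mod p = 14·(10 − 1) mod 17 = 7.
m = m₂ + h·q = 1 + 7·11 = 78.

78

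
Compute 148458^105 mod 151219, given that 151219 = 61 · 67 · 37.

Mod 61: 148458 ≡ 45; by Fermat, exponent reduces to 105 mod 60 = 45; 45^45 ≡ 60 (mod 61).
Mod 67: 148458 ≡ 53; by Fermat, exponent reduces to 105 mod 66 = 39; 53^39 ≡ 58 (mod 67).
Mod 37: 148458 ≡ 14; by Fermat, exponent reduces to 105 mod 36 = 33; 14^33 ≡ 31 (mod 37).
Combine by CRT: x ≡ 60 (mod 61), x ≡ 58 (mod 67), x ≡ 31 (mod 37) ⇒ x ≡ 100893 (mod 151219).

100893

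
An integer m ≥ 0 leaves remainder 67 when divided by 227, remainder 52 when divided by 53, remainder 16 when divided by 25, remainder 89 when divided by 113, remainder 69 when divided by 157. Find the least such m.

5304118841

Combine the congruences pairwise.
From m ≡ 67 (mod 227) write m = 67 + 227t. Substituting into m ≡ 52 (mod 53) gives 227t ≡ 38 (mod 53), and since 15⁻¹ ≡ 46 (mod 53), t ≡ 52. Hence m ≡ 67 + 227·52 = 11871 (mod 12031).
From m ≡ 11871 (mod 12031) write m = 11871 + 12031t. Substituting into m ≡ 16 (mod 25) gives 12031t ≡ 20 (mod 25), and since 6⁻¹ ≡ 21 (mod 25), t ≡ 20. Hence m ≡ 11871 + 12031·20 = 252491 (mod 300775).
From m ≡ 252491 (mod 300775) write m = 252491 + 300775t. Substituting into m ≡ 89 (mod 113) gives 300775t ≡ 40 (mod 113), and since 82⁻¹ ≡ 51 (mod 113), t ≡ 6. Hence m ≡ 252491 + 300775·6 = 2057141 (mod 33987575).
From m ≡ 2057141 (mod 33987575) write m = 2057141 + 33987575t. Substituting into m ≡ 69 (mod 157) gives 33987575t ≡ 99 (mod 157), and since 58⁻¹ ≡ 111 (mod 157), t ≡ 156. Hence m ≡ 2057141 + 33987575·156 = 5304118841 (mod 5336049275).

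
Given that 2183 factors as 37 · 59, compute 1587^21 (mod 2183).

Mod 37: 1587 ≡ 33; 33^21 ≡ 10 (mod 37).
Mod 59: 1587 ≡ 53; 53^21 ≡ 15 (mod 59).
Combine by CRT: x ≡ 10 (mod 37), x ≡ 15 (mod 59) ⇒ x ≡ 1490 (mod 2183).

1490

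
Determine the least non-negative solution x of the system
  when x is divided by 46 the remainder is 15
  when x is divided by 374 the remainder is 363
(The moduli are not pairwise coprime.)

Combine the congruences pairwise.
gcd(46, 374) = 2 and 2 | (363 − 15), so the pair is consistent; merging gives x ≡ 4477 (mod 8602), where 8602 = lcm(46, 374).
The solution is unique modulo lcm(46, 374) = 8602.

4477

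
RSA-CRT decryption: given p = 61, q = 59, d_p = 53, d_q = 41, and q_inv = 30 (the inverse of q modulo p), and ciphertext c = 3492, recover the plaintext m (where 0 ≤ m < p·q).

2221

m₁ = c^(d_p) mod p: c ≡ 15 (mod 61), and 15^53 mod 61 = 25.
m₂ = c^(d_q) mod q: c ≡ 11 (mod 59), and 11^41 mod 59 = 38.
h = q_inv·(m₁ − m₂) mod p = 30·(25 − 38) mod 61 = 37.
m = m₂ + h·q = 38 + 37·59 = 2221.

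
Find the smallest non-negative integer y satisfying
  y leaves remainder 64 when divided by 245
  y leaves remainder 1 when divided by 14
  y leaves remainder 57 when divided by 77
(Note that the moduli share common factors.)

1289

Combine the congruences pairwise.
gcd(245, 14) = 7 and 7 | (1 − 64), so the pair is consistent; merging gives y ≡ 309 (mod 490), where 490 = lcm(245, 14).
gcd(490, 77) = 7 and 7 | (57 − 309), so the pair is consistent; merging gives y ≡ 1289 (mod 5390), where 5390 = lcm(490, 77).
The solution is unique modulo lcm(245, 14, 77) = 5390.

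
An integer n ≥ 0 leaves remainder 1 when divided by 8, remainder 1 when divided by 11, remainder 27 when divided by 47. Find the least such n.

2377

From n ≡ 1 (mod 8) write n = 1 + 8t. Substituting into n ≡ 1 (mod 11) gives 8t ≡ 0 (mod 11), and since 8⁻¹ ≡ 7 (mod 11), t ≡ 0. Hence n ≡ 1 + 8·0 = 1 (mod 88).
From n ≡ 1 (mod 88) write n = 1 + 88t. Substituting into n ≡ 27 (mod 47) gives 88t ≡ 26 (mod 47), and since 41⁻¹ ≡ 39 (mod 47), t ≡ 27. Hence n ≡ 1 + 88·27 = 2377 (mod 4136).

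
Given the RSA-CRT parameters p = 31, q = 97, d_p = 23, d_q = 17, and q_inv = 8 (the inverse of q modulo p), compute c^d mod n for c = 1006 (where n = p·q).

m₁ = c^(d_p) mod p: c ≡ 14 (mod 31), and 14^23 mod 31 = 18.
m₂ = c^(d_q) mod q: c ≡ 36 (mod 97), and 36^17 mod 97 = 62.
h = q_inv·(m₁ − m₂) mod p = 8·(18 − 62) mod 31 = 20.
m = m₂ + h·q = 62 + 20·97 = 2002.

2002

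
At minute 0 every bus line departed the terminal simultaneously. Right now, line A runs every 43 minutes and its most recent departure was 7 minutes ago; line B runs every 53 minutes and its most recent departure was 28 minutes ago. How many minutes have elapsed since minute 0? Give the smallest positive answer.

1512

From t ≡ 7 (mod 43) write t = 7 + 43s. Substituting into t ≡ 28 (mod 53) gives 43s ≡ 21 (mod 53), and since 43⁻¹ ≡ 37 (mod 53), s ≡ 35. Hence t ≡ 7 + 43·35 = 1512 (mod 2279).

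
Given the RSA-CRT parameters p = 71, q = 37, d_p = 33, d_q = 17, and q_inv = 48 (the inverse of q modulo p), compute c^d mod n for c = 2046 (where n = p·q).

1470

m₁ = c^(d_p) mod p: c ≡ 58 (mod 71), and 58^33 mod 71 = 50.
m₂ = c^(d_q) mod q: c ≡ 11 (mod 37), and 11^17 mod 37 = 27.
h = q_inv·(m₁ − m₂) mod p = 48·(50 − 27) mod 71 = 39.
m = m₂ + h·q = 27 + 39·37 = 1470.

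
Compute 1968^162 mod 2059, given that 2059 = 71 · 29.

1156

Mod 71: 1968 ≡ 51; by Fermat, exponent reduces to 162 mod 70 = 22; 51^22 ≡ 20 (mod 71).
Mod 29: 1968 ≡ 25; by Fermat, exponent reduces to 162 mod 28 = 22; 25^22 ≡ 25 (mod 29).
Combine by CRT: x ≡ 20 (mod 71), x ≡ 25 (mod 29) ⇒ x ≡ 1156 (mod 2059).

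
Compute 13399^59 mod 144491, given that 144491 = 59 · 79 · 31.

96884

Mod 59: 13399 ≡ 6; by Fermat, exponent reduces to 59 mod 58 = 1; 6^1 ≡ 6 (mod 59).
Mod 79: 13399 ≡ 48; 48^59 ≡ 30 (mod 79).
Mod 31: 13399 ≡ 7; by Fermat, exponent reduces to 59 mod 30 = 29; 7^29 ≡ 9 (mod 31).
Combine by CRT: x ≡ 6 (mod 59), x ≡ 30 (mod 79), x ≡ 9 (mod 31) ⇒ x ≡ 96884 (mod 144491).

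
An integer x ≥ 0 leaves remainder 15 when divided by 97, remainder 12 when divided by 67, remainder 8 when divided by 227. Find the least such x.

1048294

The moduli are pairwise coprime; N = 97·67·227 = 1475273.
N/97 = 15209; 15209 ≡ 77 (mod 97); 77·63 ≡ 1, so inverse 63.
N/67 = 22019; 22019 ≡ 43 (mod 67); 43·53 ≡ 1, so inverse 53.
N/227 = 6499; 6499 ≡ 143 (mod 227); 143·127 ≡ 1, so inverse 127.
x ≡ 15·15209·63 + 12·22019·53 + 8·6499·127 = 34979573.
34979573 mod 1475273 = 1048294.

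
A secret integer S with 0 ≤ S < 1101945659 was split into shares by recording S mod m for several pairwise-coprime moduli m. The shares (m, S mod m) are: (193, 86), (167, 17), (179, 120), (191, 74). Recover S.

Combine the congruences pairwise.
From S ≡ 86 (mod 193) write S = 86 + 193t. Substituting into S ≡ 17 (mod 167) gives 193t ≡ 98 (mod 167), and since 26⁻¹ ≡ 45 (mod 167), t ≡ 68. Hence S ≡ 86 + 193·68 = 13210 (mod 32231).
From S ≡ 13210 (mod 32231) write S = 13210 + 32231t. Substituting into S ≡ 120 (mod 179) gives 32231t ≡ 156 (mod 179), and since 11⁻¹ ≡ 114 (mod 179), t ≡ 63. Hence S ≡ 13210 + 32231·63 = 2043763 (mod 5769349).
From S ≡ 2043763 (mod 5769349) write S = 2043763 + 5769349t. Substituting into S ≡ 74 (mod 191) gives 5769349t ≡ 11 (mod 191), and since 3⁻¹ ≡ 64 (mod 191), t ≡ 131. Hence S ≡ 2043763 + 5769349·131 = 757828482 (mod 1101945659).

757828482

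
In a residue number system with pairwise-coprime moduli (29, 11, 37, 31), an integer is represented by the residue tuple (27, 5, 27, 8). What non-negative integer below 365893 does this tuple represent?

165269

The moduli are pairwise coprime; N = 29·11·37·31 = 365893.
N/29 = 12617; 12617 ≡ 2 (mod 29); 2·15 ≡ 1, so inverse 15.
N/11 = 33263; 33263 ≡ 10 (mod 11); 10·10 ≡ 1, so inverse 10.
N/37 = 9889; 9889 ≡ 10 (mod 37); 10·26 ≡ 1, so inverse 26.
N/31 = 11803; 11803 ≡ 23 (mod 31); 23·27 ≡ 1, so inverse 27.
x ≡ 27·12617·15 + 5·33263·10 + 27·9889·26 + 8·11803·27 = 16264561.
16264561 mod 365893 = 165269.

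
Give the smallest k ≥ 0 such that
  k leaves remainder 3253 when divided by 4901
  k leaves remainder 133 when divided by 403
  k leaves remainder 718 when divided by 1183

375729

Combine the congruences pairwise.
gcd(4901, 403) = 13 and 13 | (133 − 3253), so the pair is consistent; merging gives k ≡ 71867 (mod 151931), where 151931 = lcm(4901, 403).
gcd(151931, 1183) = 169 and 169 | (718 − 71867), so the pair is consistent; merging gives k ≡ 375729 (mod 1063517), where 1063517 = lcm(151931, 1183).
The solution is unique modulo lcm(4901, 403, 1183) = 1063517.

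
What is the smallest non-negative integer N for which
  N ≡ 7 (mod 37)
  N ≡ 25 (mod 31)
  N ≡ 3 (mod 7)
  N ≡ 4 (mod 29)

212313

From N ≡ 7 (mod 37) write N = 7 + 37t. Substituting into N ≡ 25 (mod 31) gives 37t ≡ 18 (mod 31), and since 6⁻¹ ≡ 26 (mod 31), t ≡ 3. Hence N ≡ 7 + 37·3 = 118 (mod 1147).
From N ≡ 118 (mod 1147) write N = 118 + 1147t. Substituting into N ≡ 3 (mod 7) gives 1147t ≡ 4 (mod 7), and since 6⁻¹ ≡ 6 (mod 7), t ≡ 3. Hence N ≡ 118 + 1147·3 = 3559 (mod 8029).
From N ≡ 3559 (mod 8029) write N = 3559 + 8029t. Substituting into N ≡ 4 (mod 29) gives 8029t ≡ 12 (mod 29), and since 25⁻¹ ≡ 7 (mod 29), t ≡ 26. Hence N ≡ 3559 + 8029·26 = 212313 (mod 232841).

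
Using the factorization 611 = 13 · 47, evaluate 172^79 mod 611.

575

Mod 13: 172 ≡ 3; by Fermat, exponent reduces to 79 mod 12 = 7; 3^7 ≡ 3 (mod 13).
Mod 47: 172 ≡ 31; by Fermat, exponent reduces to 79 mod 46 = 33; 31^33 ≡ 11 (mod 47).
Combine by CRT: x ≡ 3 (mod 13), x ≡ 11 (mod 47) ⇒ x ≡ 575 (mod 611).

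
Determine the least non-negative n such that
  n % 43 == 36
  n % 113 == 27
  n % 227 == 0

596102

From n ≡ 36 (mod 43) write n = 36 + 43t. Substituting into n ≡ 27 (mod 113) gives 43t ≡ 104 (mod 113), and since 43⁻¹ ≡ 92 (mod 113), t ≡ 76. Hence n ≡ 36 + 43·76 = 3304 (mod 4859).
From n ≡ 3304 (mod 4859) write n = 3304 + 4859t. Substituting into n ≡ 0 (mod 227) gives 4859t ≡ 101 (mod 227), and since 92⁻¹ ≡ 190 (mod 227), t ≡ 122. Hence n ≡ 3304 + 4859·122 = 596102 (mod 1102993).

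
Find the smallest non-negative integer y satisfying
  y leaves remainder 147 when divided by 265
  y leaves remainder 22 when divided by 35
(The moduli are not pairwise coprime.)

1737

Combine the congruences pairwise.
gcd(265, 35) = 5 and 5 | (22 − 147), so the pair is consistent; merging gives y ≡ 1737 (mod 1855), where 1855 = lcm(265, 35).
The solution is unique modulo lcm(265, 35) = 1855.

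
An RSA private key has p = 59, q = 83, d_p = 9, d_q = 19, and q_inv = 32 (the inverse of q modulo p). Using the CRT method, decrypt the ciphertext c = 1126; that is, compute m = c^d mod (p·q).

m₁ = c^(d_p) mod p: c ≡ 5 (mod 59), and 5^9 mod 59 = 48.
m₂ = c^(d_q) mod q: c ≡ 47 (mod 83), and 47^19 mod 83 = 5.
h = q_inv·(m₁ − m₂) mod p = 32·(48 − 5) mod 59 = 19.
m = m₂ + h·q = 5 + 19·83 = 1582.

1582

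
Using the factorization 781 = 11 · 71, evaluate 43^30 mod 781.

375

Mod 11: 43 ≡ 10; since 10 | 30, by Fermat 10^30 ≡ 1 (mod 11).
Mod 71: 43 ≡ 43; 43^30 ≡ 20 (mod 71).
Combine by CRT: x ≡ 1 (mod 11), x ≡ 20 (mod 71) ⇒ x ≡ 375 (mod 781).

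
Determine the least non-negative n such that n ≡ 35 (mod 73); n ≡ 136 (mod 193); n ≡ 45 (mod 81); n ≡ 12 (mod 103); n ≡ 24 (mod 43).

256034322

From n ≡ 35 (mod 73) write n = 35 + 73t. Substituting into n ≡ 136 (mod 193) gives 73t ≡ 101 (mod 193), and since 73⁻¹ ≡ 156 (mod 193), t ≡ 123. Hence n ≡ 35 + 73·123 = 9014 (mod 14089).
From n ≡ 9014 (mod 14089) write n = 9014 + 14089t. Substituting into n ≡ 45 (mod 81) gives 14089t ≡ 22 (mod 81), and since 76⁻¹ ≡ 16 (mod 81), t ≡ 28. Hence n ≡ 9014 + 14089·28 = 403506 (mod 1141209).
From n ≡ 403506 (mod 1141209) write n = 403506 + 1141209t. Substituting into n ≡ 12 (mod 103) gives 1141209t ≡ 60 (mod 103), and since 72⁻¹ ≡ 93 (mod 103), t ≡ 18. Hence n ≡ 403506 + 1141209·18 = 20945268 (mod 117544527).
From n ≡ 20945268 (mod 117544527) write n = 20945268 + 117544527t. Substituting into n ≡ 24 (mod 43) gives 117544527t ≡ 13 (mod 43), and since 28⁻¹ ≡ 20 (mod 43), t ≡ 2. Hence n ≡ 20945268 + 117544527·2 = 256034322 (mod 5054414661).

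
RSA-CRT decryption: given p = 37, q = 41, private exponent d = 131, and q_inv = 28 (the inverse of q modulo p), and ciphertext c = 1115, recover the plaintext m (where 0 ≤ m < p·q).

d_p = d mod (p−1) = 131 mod 36 = 23; d_q = d mod (q−1) = 11.
m₁ = c^(d_p) mod p: c ≡ 5 (mod 37), and 5^23 mod 37 = 20.
m₂ = c^(d_q) mod q: c ≡ 8 (mod 41), and 8^11 mod 41 = 33.
h = q_inv·(m₁ − m₂) mod p = 28·(20 − 33) mod 37 = 6.
m = m₂ + h·q = 33 + 6·41 = 279.

279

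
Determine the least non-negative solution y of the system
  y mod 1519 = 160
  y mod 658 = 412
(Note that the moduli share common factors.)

139908

gcd(1519, 658) = 7 and 7 | (412 − 160), so the pair is consistent; merging gives y ≡ 139908 (mod 142786), where 142786 = lcm(1519, 658).
The solution is unique modulo lcm(1519, 658) = 142786.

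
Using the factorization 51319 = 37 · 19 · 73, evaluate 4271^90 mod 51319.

1

Mod 37: 4271 ≡ 16; by Fermat, exponent reduces to 90 mod 36 = 18; 16^18 ≡ 1 (mod 37).
Mod 19: 4271 ≡ 15; since 18 | 90, by Fermat 15^90 ≡ 1 (mod 19).
Mod 73: 4271 ≡ 37; by Fermat, exponent reduces to 90 mod 72 = 18; 37^18 ≡ 1 (mod 73).
Combine by CRT: x ≡ 1 (mod 37), x ≡ 1 (mod 19), x ≡ 1 (mod 73) ⇒ x ≡ 1 (mod 51319).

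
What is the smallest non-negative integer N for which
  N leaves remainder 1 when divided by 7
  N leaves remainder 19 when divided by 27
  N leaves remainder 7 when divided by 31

4285

The moduli are pairwise coprime; M = 7·27·31 = 5859.
M/7 = 837; 837 ≡ 4 (mod 7); 4·2 ≡ 1, so inverse 2.
M/27 = 217; 217 ≡ 1 (mod 27), inverse 1.
M/31 = 189; 189 ≡ 3 (mod 31); 3·21 ≡ 1, so inverse 21.
N ≡ 1·837·2 + 19·217·1 + 7·189·21 = 33580.
33580 mod 5859 = 4285.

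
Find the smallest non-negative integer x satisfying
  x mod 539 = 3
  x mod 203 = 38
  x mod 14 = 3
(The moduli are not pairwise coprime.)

7549

Combine the congruences pairwise.
gcd(539, 203) = 7 and 7 | (38 − 3), so the pair is consistent; merging gives x ≡ 7549 (mod 15631), where 15631 = lcm(539, 203).
gcd(15631, 14) = 7 and 7 | (3 − 7549), so the pair is consistent; merging gives x ≡ 7549 (mod 31262), where 31262 = lcm(15631, 14).
The solution is unique modulo lcm(539, 203, 14) = 31262.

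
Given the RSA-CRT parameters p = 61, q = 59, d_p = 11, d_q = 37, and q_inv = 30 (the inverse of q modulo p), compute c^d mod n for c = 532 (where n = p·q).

1653

m₁ = c^(d_p) mod p: c ≡ 44 (mod 61), and 44^11 mod 61 = 6.
m₂ = c^(d_q) mod q: c ≡ 1 (mod 59), and 1^37 mod 59 = 1.
h = q_inv·(m₁ − m₂) mod p = 30·(6 − 1) mod 61 = 28.
m = m₂ + h·q = 1 + 28·59 = 1653.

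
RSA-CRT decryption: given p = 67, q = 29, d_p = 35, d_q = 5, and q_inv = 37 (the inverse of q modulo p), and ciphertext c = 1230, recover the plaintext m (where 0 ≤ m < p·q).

m₁ = c^(d_p) mod p: c ≡ 24 (mod 67), and 24^35 mod 67 = 40.
m₂ = c^(d_q) mod q: c ≡ 12 (mod 29), and 12^5 mod 29 = 12.
h = q_inv·(m₁ − m₂) mod p = 37·(40 − 12) mod 67 = 31.
m = m₂ + h·q = 12 + 31·29 = 911.

911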